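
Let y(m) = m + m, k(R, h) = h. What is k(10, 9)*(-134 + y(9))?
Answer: -1044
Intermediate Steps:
y(m) = 2*m
k(10, 9)*(-134 + y(9)) = 9*(-134 + 2*9) = 9*(-134 + 18) = 9*(-116) = -1044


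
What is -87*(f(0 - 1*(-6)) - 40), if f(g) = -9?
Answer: 4263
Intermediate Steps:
-87*(f(0 - 1*(-6)) - 40) = -87*(-9 - 40) = -87*(-49) = 4263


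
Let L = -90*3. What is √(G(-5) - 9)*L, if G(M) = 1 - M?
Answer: -270*I*√3 ≈ -467.65*I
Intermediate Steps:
L = -270
√(G(-5) - 9)*L = √((1 - 1*(-5)) - 9)*(-270) = √((1 + 5) - 9)*(-270) = √(6 - 9)*(-270) = √(-3)*(-270) = (I*√3)*(-270) = -270*I*√3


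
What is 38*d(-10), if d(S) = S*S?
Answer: 3800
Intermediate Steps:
d(S) = S²
38*d(-10) = 38*(-10)² = 38*100 = 3800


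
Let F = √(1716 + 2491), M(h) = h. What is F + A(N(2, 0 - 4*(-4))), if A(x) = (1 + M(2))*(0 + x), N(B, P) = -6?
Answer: -18 + √4207 ≈ 46.861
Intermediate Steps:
F = √4207 ≈ 64.861
A(x) = 3*x (A(x) = (1 + 2)*(0 + x) = 3*x)
F + A(N(2, 0 - 4*(-4))) = √4207 + 3*(-6) = √4207 - 18 = -18 + √4207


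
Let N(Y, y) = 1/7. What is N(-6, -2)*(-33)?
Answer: -33/7 ≈ -4.7143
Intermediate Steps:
N(Y, y) = ⅐
N(-6, -2)*(-33) = (⅐)*(-33) = -33/7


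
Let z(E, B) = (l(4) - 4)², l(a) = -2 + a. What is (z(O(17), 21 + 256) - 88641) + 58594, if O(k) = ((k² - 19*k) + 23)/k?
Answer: -30043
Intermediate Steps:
O(k) = (23 + k² - 19*k)/k
z(E, B) = 4 (z(E, B) = ((-2 + 4) - 4)² = (2 - 4)² = (-2)² = 4)
(z(O(17), 21 + 256) - 88641) + 58594 = (4 - 88641) + 58594 = -88637 + 58594 = -30043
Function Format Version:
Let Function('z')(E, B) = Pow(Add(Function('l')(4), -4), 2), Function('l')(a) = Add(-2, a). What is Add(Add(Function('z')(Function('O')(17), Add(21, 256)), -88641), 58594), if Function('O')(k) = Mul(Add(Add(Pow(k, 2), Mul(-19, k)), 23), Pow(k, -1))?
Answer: -30043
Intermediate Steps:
Function('O')(k) = Mul(Pow(k, -1), Add(23, Pow(k, 2), Mul(-19, k))) (Function('O')(k) = Mul(Add(23, Pow(k, 2), Mul(-19, k)), Pow(k, -1)) = Mul(Pow(k, -1), Add(23, Pow(k, 2), Mul(-19, k))))
Function('z')(E, B) = 4 (Function('z')(E, B) = Pow(Add(Add(-2, 4), -4), 2) = Pow(Add(2, -4), 2) = Pow(-2, 2) = 4)
Add(Add(Function('z')(Function('O')(17), Add(21, 256)), -88641), 58594) = Add(Add(4, -88641), 58594) = Add(-88637, 58594) = -30043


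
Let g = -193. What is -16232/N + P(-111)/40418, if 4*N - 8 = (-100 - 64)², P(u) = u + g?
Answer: -164527420/67962867 ≈ -2.4208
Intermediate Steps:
P(u) = -193 + u (P(u) = u - 193 = -193 + u)
N = 6726 (N = 2 + (-100 - 64)²/4 = 2 + (¼)*(-164)² = 2 + (¼)*26896 = 2 + 6724 = 6726)
-16232/N + P(-111)/40418 = -16232/6726 + (-193 - 111)/40418 = -16232*1/6726 - 304*1/40418 = -8116/3363 - 152/20209 = -164527420/67962867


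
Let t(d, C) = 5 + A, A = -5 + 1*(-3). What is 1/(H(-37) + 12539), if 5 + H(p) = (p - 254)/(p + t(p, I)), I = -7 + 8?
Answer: 40/501651 ≈ 7.9737e-5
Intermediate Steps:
A = -8 (A = -5 - 3 = -8)
I = 1
t(d, C) = -3 (t(d, C) = 5 - 8 = -3)
H(p) = -5 + (-254 + p)/(-3 + p) (H(p) = -5 + (p - 254)/(p - 3) = -5 + (-254 + p)/(-3 + p))
1/(H(-37) + 12539) = 1/((-239 - 4*(-37))/(-3 - 37) + 12539) = 1/((-239 + 148)/(-40) + 12539) = 1/(-1/40*(-91) + 12539) = 1/(91/40 + 12539) = 1/(501651/40) = 40/501651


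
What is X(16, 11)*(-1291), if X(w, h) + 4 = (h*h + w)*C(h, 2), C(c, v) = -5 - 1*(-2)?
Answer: 535765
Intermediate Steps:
C(c, v) = -3 (C(c, v) = -5 + 2 = -3)
X(w, h) = -4 - 3*w - 3*h**2 (X(w, h) = -4 + (h*h + w)*(-3) = -4 + (h**2 + w)*(-3) = -4 + (w + h**2)*(-3) = -4 + (-3*w - 3*h**2) = -4 - 3*w - 3*h**2)
X(16, 11)*(-1291) = (-4 - 3*16 - 3*11**2)*(-1291) = (-4 - 48 - 3*121)*(-1291) = (-4 - 48 - 363)*(-1291) = -415*(-1291) = 535765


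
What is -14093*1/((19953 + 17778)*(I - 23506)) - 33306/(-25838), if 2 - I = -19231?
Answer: 2685054715106/2082860129397 ≈ 1.2891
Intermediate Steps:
I = 19233 (I = 2 - 1*(-19231) = 2 + 19231 = 19233)
-14093*1/((19953 + 17778)*(I - 23506)) - 33306/(-25838) = -14093*1/((19233 - 23506)*(19953 + 17778)) - 33306/(-25838) = -14093/((-4273*37731)) - 33306*(-1/25838) = -14093/(-161224563) + 16653/12919 = -14093*(-1/161224563) + 16653/12919 = 14093/161224563 + 16653/12919 = 2685054715106/2082860129397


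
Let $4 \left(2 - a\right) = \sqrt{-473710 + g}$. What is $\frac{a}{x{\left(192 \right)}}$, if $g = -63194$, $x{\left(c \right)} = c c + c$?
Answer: $\frac{1}{18528} - \frac{i \sqrt{14914}}{24704} \approx 5.3972 \cdot 10^{-5} - 0.0049434 i$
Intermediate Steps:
$x{\left(c \right)} = c + c^{2}$ ($x{\left(c \right)} = c^{2} + c = c + c^{2}$)
$a = 2 - \frac{3 i \sqrt{14914}}{2}$ ($a = 2 - \frac{\sqrt{-473710 - 63194}}{4} = 2 - \frac{\sqrt{-536904}}{4} = 2 - \frac{6 i \sqrt{14914}}{4} = 2 - \frac{3 i \sqrt{14914}}{2} \approx 2.0 - 183.18 i$)
$\frac{a}{x{\left(192 \right)}} = \frac{2 - \frac{3 i \sqrt{14914}}{2}}{192 \left(1 + 192\right)} = \frac{2 - \frac{3 i \sqrt{14914}}{2}}{192 \cdot 193} = \frac{2 - \frac{3 i \sqrt{14914}}{2}}{37056} = \left(2 - \frac{3 i \sqrt{14914}}{2}\right) \frac{1}{37056} = \frac{1}{18528} - \frac{i \sqrt{14914}}{24704}$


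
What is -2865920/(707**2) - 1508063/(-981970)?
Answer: -2060443679913/490836722530 ≈ -4.1978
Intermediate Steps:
-2865920/(707**2) - 1508063/(-981970) = -2865920/499849 - 1508063*(-1/981970) = -2865920*1/499849 + 1508063/981970 = -2865920/499849 + 1508063/981970 = -2060443679913/490836722530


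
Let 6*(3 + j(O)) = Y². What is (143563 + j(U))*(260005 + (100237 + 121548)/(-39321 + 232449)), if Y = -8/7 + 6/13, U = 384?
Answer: 89544020118198354925/2398939452 ≈ 3.7326e+10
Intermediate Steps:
Y = -62/91 (Y = -8*⅐ + 6*(1/13) = -8/7 + 6/13 = -62/91 ≈ -0.68132)
j(O) = -72607/24843 (j(O) = -3 + (-62/91)²/6 = -3 + (⅙)*(3844/8281) = -3 + 1922/24843 = -72607/24843)
(143563 + j(U))*(260005 + (100237 + 121548)/(-39321 + 232449)) = (143563 - 72607/24843)*(260005 + (100237 + 121548)/(-39321 + 232449)) = 3566463002*(260005 + 221785/193128)/24843 = (3566463002/24843)*(50214467425/193128) = 89544020118198354925/2398939452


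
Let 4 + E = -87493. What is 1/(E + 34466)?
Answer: -1/53031 ≈ -1.8857e-5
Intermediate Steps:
E = -87497 (E = -4 - 87493 = -87497)
1/(E + 34466) = 1/(-87497 + 34466) = 1/(-53031) = -1/53031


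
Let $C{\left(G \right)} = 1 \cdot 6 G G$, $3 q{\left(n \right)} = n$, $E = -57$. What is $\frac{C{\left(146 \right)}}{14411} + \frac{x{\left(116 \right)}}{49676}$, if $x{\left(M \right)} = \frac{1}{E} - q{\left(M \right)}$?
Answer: $\frac{120703280139}{13601735884} \approx 8.8741$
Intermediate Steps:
$q{\left(n \right)} = \frac{n}{3}$
$x{\left(M \right)} = - \frac{1}{57} - \frac{M}{3}$ ($x{\left(M \right)} = \frac{1}{-57} - \frac{M}{3} = - \frac{1}{57} - \frac{M}{3}$)
$C{\left(G \right)} = 6 G^{2}$
$\frac{C{\left(146 \right)}}{14411} + \frac{x{\left(116 \right)}}{49676} = \frac{6 \cdot 146^{2}}{14411} + \frac{- \frac{1}{57} - \frac{116}{3}}{49676} = 6 \cdot 21316 \cdot \frac{1}{14411} + \left(- \frac{1}{57} - \frac{116}{3}\right) \frac{1}{49676} = 127896 \cdot \frac{1}{14411} - \frac{735}{943844} = \frac{127896}{14411} - \frac{735}{943844} = \frac{120703280139}{13601735884}$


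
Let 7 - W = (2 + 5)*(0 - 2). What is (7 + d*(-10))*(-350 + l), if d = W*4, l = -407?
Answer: 630581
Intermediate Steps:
W = 21 (W = 7 - (2 + 5)*(0 - 2) = 7 - 7*(-2) = 7 - 1*(-14) = 7 + 14 = 21)
d = 84 (d = 21*4 = 84)
(7 + d*(-10))*(-350 + l) = (7 + 84*(-10))*(-350 - 407) = (7 - 840)*(-757) = -833*(-757) = 630581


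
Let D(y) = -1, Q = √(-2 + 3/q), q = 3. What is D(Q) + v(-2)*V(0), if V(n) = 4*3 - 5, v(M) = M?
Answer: -15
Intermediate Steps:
V(n) = 7 (V(n) = 12 - 5 = 7)
Q = I (Q = √(-2 + 3/3) = √(-2 + 3*(⅓)) = √(-2 + 1) = √(-1) = I ≈ 1.0*I)
D(Q) + v(-2)*V(0) = -1 - 2*7 = -1 - 14 = -15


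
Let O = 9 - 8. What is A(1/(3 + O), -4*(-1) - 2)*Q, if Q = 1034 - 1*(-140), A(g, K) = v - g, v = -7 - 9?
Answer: -38155/2 ≈ -19078.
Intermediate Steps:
v = -16
O = 1
A(g, K) = -16 - g
Q = 1174 (Q = 1034 + 140 = 1174)
A(1/(3 + O), -4*(-1) - 2)*Q = (-16 - 1/(3 + 1))*1174 = (-16 - 1/4)*1174 = (-16 - 1*¼)*1174 = (-16 - ¼)*1174 = -65/4*1174 = -38155/2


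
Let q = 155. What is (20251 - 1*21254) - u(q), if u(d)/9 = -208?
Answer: 869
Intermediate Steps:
u(d) = -1872 (u(d) = 9*(-208) = -1872)
(20251 - 1*21254) - u(q) = (20251 - 1*21254) - 1*(-1872) = (20251 - 21254) + 1872 = -1003 + 1872 = 869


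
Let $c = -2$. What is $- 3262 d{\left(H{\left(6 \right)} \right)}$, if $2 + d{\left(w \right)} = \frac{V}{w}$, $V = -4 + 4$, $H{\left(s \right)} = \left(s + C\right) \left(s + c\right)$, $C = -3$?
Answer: $6524$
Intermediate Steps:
$H{\left(s \right)} = \left(-3 + s\right) \left(-2 + s\right)$ ($H{\left(s \right)} = \left(s - 3\right) \left(s - 2\right) = \left(-3 + s\right) \left(-2 + s\right)$)
$V = 0$
$d{\left(w \right)} = -2$ ($d{\left(w \right)} = -2 + \frac{0}{w} = -2 + 0 = -2$)
$- 3262 d{\left(H{\left(6 \right)} \right)} = \left(-3262\right) \left(-2\right) = 6524$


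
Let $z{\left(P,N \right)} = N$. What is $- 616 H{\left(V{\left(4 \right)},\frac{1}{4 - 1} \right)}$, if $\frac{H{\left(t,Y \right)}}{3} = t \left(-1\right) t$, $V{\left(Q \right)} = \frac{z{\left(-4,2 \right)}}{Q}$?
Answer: $462$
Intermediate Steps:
$V{\left(Q \right)} = \frac{2}{Q}$
$H{\left(t,Y \right)} = - 3 t^{2}$ ($H{\left(t,Y \right)} = 3 t \left(-1\right) t = 3 - t t = 3 \left(- t^{2}\right) = - 3 t^{2}$)
$- 616 H{\left(V{\left(4 \right)},\frac{1}{4 - 1} \right)} = - 616 \left(- 3 \left(\frac{2}{4}\right)^{2}\right) = - 616 \left(- 3 \left(2 \cdot \frac{1}{4}\right)^{2}\right) = - 616 \left(- \frac{3}{4}\right) = - 616 \left(\left(-3\right) \frac{1}{4}\right) = \left(-616\right) \left(- \frac{3}{4}\right) = 462$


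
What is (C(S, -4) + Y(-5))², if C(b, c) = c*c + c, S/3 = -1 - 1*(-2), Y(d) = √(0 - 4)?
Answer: 140 + 48*I ≈ 140.0 + 48.0*I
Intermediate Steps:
Y(d) = 2*I (Y(d) = √(-4) = 2*I)
S = 3 (S = 3*(-1 - 1*(-2)) = 3*(-1 + 2) = 3*1 = 3)
C(b, c) = c + c² (C(b, c) = c² + c = c + c²)
(C(S, -4) + Y(-5))² = (-4*(1 - 4) + 2*I)² = (-4*(-3) + 2*I)² = (12 + 2*I)²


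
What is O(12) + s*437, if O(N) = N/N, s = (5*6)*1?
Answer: 13111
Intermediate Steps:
s = 30 (s = 30*1 = 30)
O(N) = 1
O(12) + s*437 = 1 + 30*437 = 1 + 13110 = 13111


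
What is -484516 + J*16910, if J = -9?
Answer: -636706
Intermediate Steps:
-484516 + J*16910 = -484516 - 9*16910 = -484516 - 152190 = -636706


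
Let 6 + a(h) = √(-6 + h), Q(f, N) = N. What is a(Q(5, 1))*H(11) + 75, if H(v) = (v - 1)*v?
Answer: -585 + 110*I*√5 ≈ -585.0 + 245.97*I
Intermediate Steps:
a(h) = -6 + √(-6 + h)
H(v) = v*(-1 + v) (H(v) = (-1 + v)*v = v*(-1 + v))
a(Q(5, 1))*H(11) + 75 = (-6 + √(-6 + 1))*(11*(-1 + 11)) + 75 = (-6 + √(-5))*(11*10) + 75 = (-6 + I*√5)*110 + 75 = (-660 + 110*I*√5) + 75 = -585 + 110*I*√5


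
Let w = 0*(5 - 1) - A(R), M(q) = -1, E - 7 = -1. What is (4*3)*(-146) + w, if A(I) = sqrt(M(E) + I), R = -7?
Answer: -1752 - 2*I*sqrt(2) ≈ -1752.0 - 2.8284*I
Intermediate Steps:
E = 6 (E = 7 - 1 = 6)
A(I) = sqrt(-1 + I)
w = -2*I*sqrt(2) (w = 0*(5 - 1) - sqrt(-1 - 7) = 0*4 - sqrt(-8) = 0 - 2*I*sqrt(2) = -2*I*sqrt(2) ≈ -2.8284*I)
(4*3)*(-146) + w = (4*3)*(-146) - 2*I*sqrt(2) = 12*(-146) - 2*I*sqrt(2) = -1752 - 2*I*sqrt(2)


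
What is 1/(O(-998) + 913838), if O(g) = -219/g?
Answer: 998/912010543 ≈ 1.0943e-6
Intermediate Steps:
1/(O(-998) + 913838) = 1/(-219/(-998) + 913838) = 1/(-219*(-1/998) + 913838) = 1/(219/998 + 913838) = 1/(912010543/998) = 998/912010543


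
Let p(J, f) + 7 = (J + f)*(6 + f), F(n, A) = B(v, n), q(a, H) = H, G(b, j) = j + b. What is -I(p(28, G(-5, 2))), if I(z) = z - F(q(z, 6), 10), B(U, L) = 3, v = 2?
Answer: -65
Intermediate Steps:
G(b, j) = b + j
F(n, A) = 3
p(J, f) = -7 + (6 + f)*(J + f) (p(J, f) = -7 + (J + f)*(6 + f) = -7 + (6 + f)*(J + f))
I(z) = -3 + z (I(z) = z - 1*3 = z - 3 = -3 + z)
-I(p(28, G(-5, 2))) = -(-3 + (-7 + (-5 + 2)² + 6*28 + 6*(-5 + 2) + 28*(-5 + 2))) = -(-3 + (-7 + (-3)² + 168 + 6*(-3) + 28*(-3))) = -(-3 + (-7 + 9 + 168 - 18 - 84)) = -(-3 + 68) = -1*65 = -65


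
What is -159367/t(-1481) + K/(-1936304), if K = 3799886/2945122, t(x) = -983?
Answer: 454407229656769679/2802853216716752 ≈ 162.12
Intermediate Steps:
K = 1899943/1472561 (K = 3799886*(1/2945122) = 1899943/1472561 ≈ 1.2902)
-159367/t(-1481) + K/(-1936304) = -159367/(-983) + (1899943/1472561)/(-1936304) = -159367*(-1/983) + (1899943/1472561)*(-1/1936304) = 159367/983 - 1899943/2851325754544 = 454407229656769679/2802853216716752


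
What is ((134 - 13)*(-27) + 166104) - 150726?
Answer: 12111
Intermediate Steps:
((134 - 13)*(-27) + 166104) - 150726 = (121*(-27) + 166104) - 150726 = (-3267 + 166104) - 150726 = 162837 - 150726 = 12111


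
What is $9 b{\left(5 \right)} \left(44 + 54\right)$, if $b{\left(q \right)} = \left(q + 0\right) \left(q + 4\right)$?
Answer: $39690$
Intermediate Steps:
$b{\left(q \right)} = q \left(4 + q\right)$
$9 b{\left(5 \right)} \left(44 + 54\right) = 9 \cdot 5 \left(4 + 5\right) \left(44 + 54\right) = 9 \cdot 5 \cdot 9 \cdot 98 = 9 \cdot 45 \cdot 98 = 405 \cdot 98 = 39690$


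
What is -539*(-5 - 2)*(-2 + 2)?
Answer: 0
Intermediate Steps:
-539*(-5 - 2)*(-2 + 2) = -(-3773)*0 = -539*0 = 0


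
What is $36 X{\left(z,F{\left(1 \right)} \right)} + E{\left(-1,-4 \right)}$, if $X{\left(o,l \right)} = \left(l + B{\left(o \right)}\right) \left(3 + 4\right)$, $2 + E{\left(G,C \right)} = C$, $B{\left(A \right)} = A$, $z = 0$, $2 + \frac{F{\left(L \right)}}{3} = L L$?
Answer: $-762$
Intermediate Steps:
$F{\left(L \right)} = -6 + 3 L^{2}$ ($F{\left(L \right)} = -6 + 3 L L = -6 + 3 L^{2}$)
$E{\left(G,C \right)} = -2 + C$
$X{\left(o,l \right)} = 7 l + 7 o$ ($X{\left(o,l \right)} = \left(l + o\right) \left(3 + 4\right) = \left(l + o\right) 7 = 7 l + 7 o$)
$36 X{\left(z,F{\left(1 \right)} \right)} + E{\left(-1,-4 \right)} = 36 \left(7 \left(-6 + 3 \cdot 1^{2}\right) + 7 \cdot 0\right) - 6 = 36 \left(7 \left(-6 + 3 \cdot 1\right) + 0\right) - 6 = 36 \left(7 \left(-6 + 3\right) + 0\right) - 6 = 36 \left(7 \left(-3\right) + 0\right) - 6 = 36 \left(-21 + 0\right) - 6 = 36 \left(-21\right) - 6 = -756 - 6 = -762$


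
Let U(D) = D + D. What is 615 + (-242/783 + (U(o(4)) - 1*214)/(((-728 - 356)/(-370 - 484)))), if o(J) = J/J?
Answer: 94992967/212193 ≈ 447.67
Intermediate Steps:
o(J) = 1
U(D) = 2*D
615 + (-242/783 + (U(o(4)) - 1*214)/(((-728 - 356)/(-370 - 484)))) = 615 + (-242/783 + (2*1 - 1*214)/(((-728 - 356)/(-370 - 484)))) = 615 + (-242*1/783 + (2 - 214)/((-1084/(-854)))) = 615 + (-242/783 - 212/((-1084*(-1/854)))) = 615 + (-242/783 - 212/542/427) = 615 + (-242/783 - 212*427/542) = 615 + (-242/783 - 45262/271) = 615 - 35505728/212193 = 94992967/212193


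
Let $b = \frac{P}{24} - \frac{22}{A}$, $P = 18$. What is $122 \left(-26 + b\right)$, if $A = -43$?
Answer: $- \frac{259555}{86} \approx -3018.1$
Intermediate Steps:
$b = \frac{217}{172}$ ($b = \frac{18}{24} - \frac{22}{-43} = 18 \cdot \frac{1}{24} - - \frac{22}{43} = \frac{3}{4} + \frac{22}{43} = \frac{217}{172} \approx 1.2616$)
$122 \left(-26 + b\right) = 122 \left(-26 + \frac{217}{172}\right) = 122 \left(- \frac{4255}{172}\right) = - \frac{259555}{86}$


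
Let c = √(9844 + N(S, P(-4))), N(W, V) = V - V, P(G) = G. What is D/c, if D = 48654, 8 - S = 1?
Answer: 24327*√2461/2461 ≈ 490.38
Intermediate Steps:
S = 7 (S = 8 - 1*1 = 8 - 1 = 7)
N(W, V) = 0
c = 2*√2461 (c = √(9844 + 0) = √9844 = 2*√2461 ≈ 99.217)
D/c = 48654/((2*√2461)) = 48654*(√2461/4922) = 24327*√2461/2461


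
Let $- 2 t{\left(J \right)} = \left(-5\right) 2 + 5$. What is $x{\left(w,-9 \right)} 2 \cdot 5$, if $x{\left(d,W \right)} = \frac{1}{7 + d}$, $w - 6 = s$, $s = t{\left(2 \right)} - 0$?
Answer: $\frac{20}{31} \approx 0.64516$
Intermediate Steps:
$t{\left(J \right)} = \frac{5}{2}$ ($t{\left(J \right)} = - \frac{\left(-5\right) 2 + 5}{2} = - \frac{-10 + 5}{2} = \left(- \frac{1}{2}\right) \left(-5\right) = \frac{5}{2}$)
$s = \frac{5}{2}$ ($s = \frac{5}{2} - 0 = \frac{5}{2} + 0 = \frac{5}{2} \approx 2.5$)
$w = \frac{17}{2}$ ($w = 6 + \frac{5}{2} = \frac{17}{2} \approx 8.5$)
$x{\left(w,-9 \right)} 2 \cdot 5 = \frac{1}{7 + \frac{17}{2}} \cdot 2 \cdot 5 = \frac{1}{\frac{31}{2}} \cdot 2 \cdot 5 = \frac{2}{31} \cdot 2 \cdot 5 = \frac{4}{31} \cdot 5 = \frac{20}{31}$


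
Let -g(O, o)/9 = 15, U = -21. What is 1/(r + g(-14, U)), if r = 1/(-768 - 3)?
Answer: -771/104086 ≈ -0.0074073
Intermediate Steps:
g(O, o) = -135 (g(O, o) = -9*15 = -135)
r = -1/771 (r = 1/(-771) = -1/771 ≈ -0.0012970)
1/(r + g(-14, U)) = 1/(-1/771 - 135) = 1/(-104086/771) = -771/104086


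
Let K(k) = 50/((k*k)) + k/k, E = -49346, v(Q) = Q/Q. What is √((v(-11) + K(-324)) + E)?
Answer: I*√5179935694/324 ≈ 222.14*I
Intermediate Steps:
v(Q) = 1
K(k) = 1 + 50/k² (K(k) = 50/(k²) + 1 = 50/k² + 1 = 1 + 50/k²)
√((v(-11) + K(-324)) + E) = √((1 + (1 + 50/(-324)²)) - 49346) = √((1 + (1 + 50*(1/104976))) - 49346) = √((1 + (1 + 25/52488)) - 49346) = √((1 + 52513/52488) - 49346) = √(105001/52488 - 49346) = √(-2589967847/52488) = I*√5179935694/324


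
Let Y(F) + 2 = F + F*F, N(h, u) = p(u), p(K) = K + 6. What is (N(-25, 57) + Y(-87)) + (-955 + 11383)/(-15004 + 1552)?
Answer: 8454834/1121 ≈ 7542.2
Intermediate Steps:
p(K) = 6 + K
N(h, u) = 6 + u
Y(F) = -2 + F + F² (Y(F) = -2 + (F + F*F) = -2 + (F + F²) = -2 + F + F²)
(N(-25, 57) + Y(-87)) + (-955 + 11383)/(-15004 + 1552) = ((6 + 57) + (-2 - 87 + (-87)²)) + (-955 + 11383)/(-15004 + 1552) = (63 + (-2 - 87 + 7569)) + 10428/(-13452) = (63 + 7480) + 10428*(-1/13452) = 7543 - 869/1121 = 8454834/1121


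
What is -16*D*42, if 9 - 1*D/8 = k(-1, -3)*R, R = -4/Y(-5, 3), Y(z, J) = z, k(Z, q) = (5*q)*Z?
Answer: 16128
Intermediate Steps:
k(Z, q) = 5*Z*q
R = ⅘ (R = -4/(-5) = -4*(-⅕) = ⅘ ≈ 0.80000)
D = -24 (D = 72 - 8*5*(-1)*(-3)*4/5 = 72 - 120*4/5 = 72 - 8*12 = 72 - 96 = -24)
-16*D*42 = -16*(-24)*42 = 384*42 = 16128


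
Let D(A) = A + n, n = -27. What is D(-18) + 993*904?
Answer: 897627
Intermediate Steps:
D(A) = -27 + A (D(A) = A - 27 = -27 + A)
D(-18) + 993*904 = (-27 - 18) + 993*904 = -45 + 897672 = 897627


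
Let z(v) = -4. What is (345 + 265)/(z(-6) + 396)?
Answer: 305/196 ≈ 1.5561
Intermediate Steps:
(345 + 265)/(z(-6) + 396) = (345 + 265)/(-4 + 396) = 610/392 = 610*(1/392) = 305/196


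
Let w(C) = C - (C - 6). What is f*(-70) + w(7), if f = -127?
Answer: 8896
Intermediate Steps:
w(C) = 6 (w(C) = C - (-6 + C) = C + (6 - C) = 6)
f*(-70) + w(7) = -127*(-70) + 6 = 8890 + 6 = 8896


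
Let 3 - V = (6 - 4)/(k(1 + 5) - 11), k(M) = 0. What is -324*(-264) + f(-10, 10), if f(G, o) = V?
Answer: 940931/11 ≈ 85539.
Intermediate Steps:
V = 35/11 (V = 3 - (6 - 4)/(0 - 11) = 3 - 2/(-11) = 3 - 2*(-1)/11 = 3 - 1*(-2/11) = 3 + 2/11 = 35/11 ≈ 3.1818)
f(G, o) = 35/11
-324*(-264) + f(-10, 10) = -324*(-264) + 35/11 = 85536 + 35/11 = 940931/11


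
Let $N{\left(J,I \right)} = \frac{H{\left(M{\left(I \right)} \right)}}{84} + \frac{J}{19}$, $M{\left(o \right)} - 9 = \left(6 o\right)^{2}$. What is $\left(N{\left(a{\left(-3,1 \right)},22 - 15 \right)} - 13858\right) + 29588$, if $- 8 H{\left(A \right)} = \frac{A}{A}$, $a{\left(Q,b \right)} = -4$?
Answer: $\frac{200837933}{12768} \approx 15730.0$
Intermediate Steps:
$M{\left(o \right)} = 9 + 36 o^{2}$ ($M{\left(o \right)} = 9 + \left(6 o\right)^{2} = 9 + 36 o^{2}$)
$H{\left(A \right)} = - \frac{1}{8}$ ($H{\left(A \right)} = - \frac{A \frac{1}{A}}{8} = \left(- \frac{1}{8}\right) 1 = - \frac{1}{8}$)
$N{\left(J,I \right)} = - \frac{1}{672} + \frac{J}{19}$ ($N{\left(J,I \right)} = - \frac{1}{8 \cdot 84} + \frac{J}{19} = \left(- \frac{1}{8}\right) \frac{1}{84} + J \frac{1}{19} = - \frac{1}{672} + \frac{J}{19}$)
$\left(N{\left(a{\left(-3,1 \right)},22 - 15 \right)} - 13858\right) + 29588 = \left(\left(- \frac{1}{672} + \frac{1}{19} \left(-4\right)\right) - 13858\right) + 29588 = \left(\left(- \frac{1}{672} - \frac{4}{19}\right) - 13858\right) + 29588 = \left(- \frac{2707}{12768} - 13858\right) + 29588 = - \frac{176941651}{12768} + 29588 = \frac{200837933}{12768}$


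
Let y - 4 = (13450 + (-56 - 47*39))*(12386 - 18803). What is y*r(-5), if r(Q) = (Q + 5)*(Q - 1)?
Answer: 0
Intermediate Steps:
r(Q) = (-1 + Q)*(5 + Q) (r(Q) = (5 + Q)*(-1 + Q) = (-1 + Q)*(5 + Q))
y = -74186933 (y = 4 + (13450 + (-56 - 47*39))*(12386 - 18803) = 4 + (13450 + (-56 - 1833))*(-6417) = 4 + (13450 - 1889)*(-6417) = 4 + 11561*(-6417) = 4 - 74186937 = -74186933)
y*r(-5) = -74186933*(-5 + (-5)**2 + 4*(-5)) = -74186933*(-5 + 25 - 20) = -74186933*0 = 0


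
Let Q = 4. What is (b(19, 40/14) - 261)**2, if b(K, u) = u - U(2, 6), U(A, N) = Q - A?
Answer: 3316041/49 ≈ 67674.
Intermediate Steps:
U(A, N) = 4 - A
b(K, u) = -2 + u (b(K, u) = u - (4 - 1*2) = u - (4 - 2) = u - 1*2 = u - 2 = -2 + u)
(b(19, 40/14) - 261)**2 = ((-2 + 40/14) - 261)**2 = ((-2 + 40*(1/14)) - 261)**2 = ((-2 + 20/7) - 261)**2 = (6/7 - 261)**2 = (-1821/7)**2 = 3316041/49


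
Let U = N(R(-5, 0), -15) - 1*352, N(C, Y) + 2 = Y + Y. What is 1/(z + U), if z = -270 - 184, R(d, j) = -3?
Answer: -1/838 ≈ -0.0011933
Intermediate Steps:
N(C, Y) = -2 + 2*Y (N(C, Y) = -2 + (Y + Y) = -2 + 2*Y)
U = -384 (U = (-2 + 2*(-15)) - 1*352 = (-2 - 30) - 352 = -32 - 352 = -384)
z = -454
1/(z + U) = 1/(-454 - 384) = 1/(-838) = -1/838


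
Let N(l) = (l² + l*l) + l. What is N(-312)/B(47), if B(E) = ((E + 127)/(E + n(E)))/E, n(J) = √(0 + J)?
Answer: 71562764/29 + 1522612*√47/29 ≈ 2.8276e+6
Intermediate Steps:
n(J) = √J
N(l) = l + 2*l² (N(l) = (l² + l²) + l = 2*l² + l = l + 2*l²)
B(E) = (127 + E)/(E*(E + √E)) (B(E) = ((E + 127)/(E + √E))/E = ((127 + E)/(E + √E))/E = (127 + E)/(E*(E + √E)))
N(-312)/B(47) = (-312*(1 + 2*(-312)))/(((127 + 47)/(47*(47 + √47)))) = (-312*(1 - 624))/(((1/47)*174/(47 + √47))) = (-312*(-623))/((174/(47*(47 + √47)))) = 194376*(2209/174 + 47*√47/174) = 71562764/29 + 1522612*√47/29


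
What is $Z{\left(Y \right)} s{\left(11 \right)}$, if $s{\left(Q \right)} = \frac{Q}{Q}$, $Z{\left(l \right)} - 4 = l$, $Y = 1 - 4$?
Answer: $1$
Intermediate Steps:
$Y = -3$
$Z{\left(l \right)} = 4 + l$
$s{\left(Q \right)} = 1$
$Z{\left(Y \right)} s{\left(11 \right)} = \left(4 - 3\right) 1 = 1 \cdot 1 = 1$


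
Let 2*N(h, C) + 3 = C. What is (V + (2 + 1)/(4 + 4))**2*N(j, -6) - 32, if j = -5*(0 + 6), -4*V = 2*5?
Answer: -6697/128 ≈ -52.320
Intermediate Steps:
V = -5/2 ≈ -2.5000
j = -30 (j = -5*6 = -30)
N(h, C) = -3/2 + C/2
(V + (2 + 1)/(4 + 4))**2*N(j, -6) - 32 = (-5/2 + (2 + 1)/(4 + 4))**2*(-3/2 + (1/2)*(-6)) - 32 = (-5/2 + 3/8)**2*(-3/2 - 3) - 32 = (-5/2 + 3*(1/8))**2*(-9/2) - 32 = (-5/2 + 3/8)**2*(-9/2) - 32 = (-17/8)**2*(-9/2) - 32 = (289/64)*(-9/2) - 32 = -2601/128 - 32 = -6697/128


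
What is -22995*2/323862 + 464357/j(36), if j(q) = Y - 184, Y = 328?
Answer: 3580499147/1110384 ≈ 3224.6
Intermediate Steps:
j(q) = 144 (j(q) = 328 - 184 = 144)
-22995*2/323862 + 464357/j(36) = -22995*2/323862 + 464357/144 = -45990*1/323862 + 464357*(1/144) = -1095/7711 + 464357/144 = 3580499147/1110384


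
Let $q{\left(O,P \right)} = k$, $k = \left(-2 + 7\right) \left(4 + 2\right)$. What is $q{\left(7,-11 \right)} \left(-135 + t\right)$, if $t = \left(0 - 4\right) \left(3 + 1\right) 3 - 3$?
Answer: $-5580$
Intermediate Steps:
$k = 30$ ($k = 5 \cdot 6 = 30$)
$q{\left(O,P \right)} = 30$
$t = -51$ ($t = \left(-4\right) 4 \cdot 3 - 3 = \left(-16\right) 3 - 3 = -48 - 3 = -51$)
$q{\left(7,-11 \right)} \left(-135 + t\right) = 30 \left(-135 - 51\right) = 30 \left(-186\right) = -5580$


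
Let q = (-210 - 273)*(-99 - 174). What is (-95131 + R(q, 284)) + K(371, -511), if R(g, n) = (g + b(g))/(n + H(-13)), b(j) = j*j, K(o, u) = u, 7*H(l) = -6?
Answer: 60759465868/991 ≈ 6.1311e+7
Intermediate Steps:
q = 131859 (q = -483*(-273) = 131859)
H(l) = -6/7 (H(l) = (1/7)*(-6) = -6/7)
b(j) = j**2
R(g, n) = (g + g**2)/(-6/7 + n) (R(g, n) = (g + g**2)/(n - 6/7) = (g + g**2)/(-6/7 + n))
(-95131 + R(q, 284)) + K(371, -511) = (-95131 + 7*131859*(1 + 131859)/(-6 + 7*284)) - 511 = (-95131 + 7*131859*131860/(-6 + 1988)) - 511 = (-95131 + 7*131859*131860/1982) - 511 = (-95131 + 7*131859*(1/1982)*131860) - 511 = (-95131 + 60854247090/991) - 511 = 60759972269/991 - 511 = 60759465868/991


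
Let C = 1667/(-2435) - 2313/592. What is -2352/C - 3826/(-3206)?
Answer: 5447561612467/10610287457 ≈ 513.42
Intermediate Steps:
C = -6619019/1441520 (C = 1667*(-1/2435) - 2313*1/592 = -1667/2435 - 2313/592 = -6619019/1441520 ≈ -4.5917)
-2352/C - 3826/(-3206) = -2352/(-6619019/1441520) - 3826/(-3206) = -2352*(-1441520/6619019) - 3826*(-1/3206) = 3390455040/6619019 + 1913/1603 = 5447561612467/10610287457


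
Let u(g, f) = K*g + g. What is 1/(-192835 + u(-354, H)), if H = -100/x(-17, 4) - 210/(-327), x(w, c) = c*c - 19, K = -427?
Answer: -1/42031 ≈ -2.3792e-5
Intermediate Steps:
x(w, c) = -19 + c**2 (x(w, c) = c**2 - 19 = -19 + c**2)
H = 11110/327 (H = -100/(-19 + 4**2) - 210/(-327) = -100/(-19 + 16) - 210*(-1/327) = -100/(-3) + 70/109 = -100*(-1/3) + 70/109 = 100/3 + 70/109 = 11110/327 ≈ 33.976)
u(g, f) = -426*g (u(g, f) = -427*g + g = -426*g)
1/(-192835 + u(-354, H)) = 1/(-192835 - 426*(-354)) = 1/(-192835 + 150804) = 1/(-42031) = -1/42031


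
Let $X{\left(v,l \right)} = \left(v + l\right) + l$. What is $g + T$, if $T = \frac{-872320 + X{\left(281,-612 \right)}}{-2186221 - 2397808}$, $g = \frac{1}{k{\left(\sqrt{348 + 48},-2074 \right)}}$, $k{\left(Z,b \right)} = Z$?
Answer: $\frac{873263}{4584029} + \frac{\sqrt{11}}{66} \approx 0.24075$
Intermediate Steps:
$g = \frac{\sqrt{11}}{66}$ ($g = \frac{1}{\sqrt{348 + 48}} = \frac{1}{\sqrt{396}} = \frac{1}{6 \sqrt{11}} = \frac{\sqrt{11}}{66} \approx 0.050252$)
$X{\left(v,l \right)} = v + 2 l$ ($X{\left(v,l \right)} = \left(l + v\right) + l = v + 2 l$)
$T = \frac{873263}{4584029}$ ($T = \frac{-872320 + \left(281 + 2 \left(-612\right)\right)}{-2186221 - 2397808} = \frac{-872320 + \left(281 - 1224\right)}{-4584029} = \left(-872320 - 943\right) \left(- \frac{1}{4584029}\right) = \left(-873263\right) \left(- \frac{1}{4584029}\right) = \frac{873263}{4584029} \approx 0.1905$)
$g + T = \frac{\sqrt{11}}{66} + \frac{873263}{4584029} = \frac{873263}{4584029} + \frac{\sqrt{11}}{66}$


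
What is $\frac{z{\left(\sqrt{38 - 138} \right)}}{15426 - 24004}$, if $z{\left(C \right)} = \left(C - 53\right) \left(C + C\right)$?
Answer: $\frac{100}{4289} + \frac{530 i}{4289} \approx 0.023315 + 0.12357 i$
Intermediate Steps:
$z{\left(C \right)} = 2 C \left(-53 + C\right)$ ($z{\left(C \right)} = \left(-53 + C\right) 2 C = 2 C \left(-53 + C\right)$)
$\frac{z{\left(\sqrt{38 - 138} \right)}}{15426 - 24004} = \frac{2 \sqrt{38 - 138} \left(-53 + \sqrt{38 - 138}\right)}{15426 - 24004} = \frac{2 \sqrt{-100} \left(-53 + \sqrt{-100}\right)}{-8578} = 2 \cdot 10 i \left(-53 + 10 i\right) \left(- \frac{1}{8578}\right) = 20 i \left(-53 + 10 i\right) \left(- \frac{1}{8578}\right) = - \frac{10 i \left(-53 + 10 i\right)}{4289}$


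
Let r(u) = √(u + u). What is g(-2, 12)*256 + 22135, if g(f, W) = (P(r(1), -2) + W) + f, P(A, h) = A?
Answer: 24695 + 256*√2 ≈ 25057.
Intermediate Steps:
r(u) = √2*√u (r(u) = √(2*u) = √2*√u)
g(f, W) = W + f + √2 (g(f, W) = (√2*√1 + W) + f = (√2*1 + W) + f = (√2 + W) + f = (W + √2) + f = W + f + √2)
g(-2, 12)*256 + 22135 = (12 - 2 + √2)*256 + 22135 = (10 + √2)*256 + 22135 = (2560 + 256*√2) + 22135 = 24695 + 256*√2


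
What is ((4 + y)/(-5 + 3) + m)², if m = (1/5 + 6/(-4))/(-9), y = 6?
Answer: 190969/8100 ≈ 23.576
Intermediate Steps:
m = 13/90 (m = (1*(⅕) + 6*(-¼))*(-⅑) = (⅕ - 3/2)*(-⅑) = -13/10*(-⅑) = 13/90 ≈ 0.14444)
((4 + y)/(-5 + 3) + m)² = ((4 + 6)/(-5 + 3) + 13/90)² = (10/(-2) + 13/90)² = (10*(-½) + 13/90)² = (-5 + 13/90)² = (-437/90)² = 190969/8100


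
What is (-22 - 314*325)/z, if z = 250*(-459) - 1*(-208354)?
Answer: -25518/23401 ≈ -1.0905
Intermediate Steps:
z = 93604 (z = -114750 + 208354 = 93604)
(-22 - 314*325)/z = (-22 - 314*325)/93604 = (-22 - 102050)*(1/93604) = -102072*1/93604 = -25518/23401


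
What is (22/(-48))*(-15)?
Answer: 55/8 ≈ 6.8750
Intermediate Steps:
(22/(-48))*(-15) = (22*(-1/48))*(-15) = -11/24*(-15) = 55/8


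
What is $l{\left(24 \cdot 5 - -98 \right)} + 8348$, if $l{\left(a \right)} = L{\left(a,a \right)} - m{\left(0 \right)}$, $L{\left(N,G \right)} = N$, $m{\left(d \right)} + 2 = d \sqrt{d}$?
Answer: $8568$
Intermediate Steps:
$m{\left(d \right)} = -2 + d^{\frac{3}{2}}$ ($m{\left(d \right)} = -2 + d \sqrt{d} = -2 + d^{\frac{3}{2}}$)
$l{\left(a \right)} = 2 + a$ ($l{\left(a \right)} = a - \left(-2 + 0^{\frac{3}{2}}\right) = a - \left(-2 + 0\right) = a - -2 = a + 2 = 2 + a$)
$l{\left(24 \cdot 5 - -98 \right)} + 8348 = \left(2 + \left(24 \cdot 5 - -98\right)\right) + 8348 = \left(2 + \left(120 + 98\right)\right) + 8348 = \left(2 + 218\right) + 8348 = 220 + 8348 = 8568$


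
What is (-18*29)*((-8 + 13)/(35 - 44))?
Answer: 290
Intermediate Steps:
(-18*29)*((-8 + 13)/(35 - 44)) = -2610/(-9) = -2610*(-1)/9 = -522*(-5/9) = 290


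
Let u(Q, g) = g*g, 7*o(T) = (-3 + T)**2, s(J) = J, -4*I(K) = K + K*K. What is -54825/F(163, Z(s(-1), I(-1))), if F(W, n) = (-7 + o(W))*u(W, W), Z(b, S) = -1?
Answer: -7525/13311069 ≈ -0.00056532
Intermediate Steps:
I(K) = -K/4 - K**2/4 (I(K) = -(K + K*K)/4 = -(K + K**2)/4 = -K/4 - K**2/4)
o(T) = (-3 + T)**2/7
u(Q, g) = g**2
F(W, n) = W**2*(-7 + (-3 + W)**2/7) (F(W, n) = (-7 + (-3 + W)**2/7)*W**2 = W**2*(-7 + (-3 + W)**2/7))
-54825/F(163, Z(s(-1), I(-1))) = -54825*7/(26569*(-49 + (-3 + 163)**2)) = -54825*7/(26569*(-49 + 160**2)) = -54825*7/(26569*(-49 + 25600)) = -54825/((1/7)*26569*25551) = -54825/678864519/7 = -54825*7/678864519 = -7525/13311069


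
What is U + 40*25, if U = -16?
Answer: 984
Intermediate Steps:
U + 40*25 = -16 + 40*25 = -16 + 1000 = 984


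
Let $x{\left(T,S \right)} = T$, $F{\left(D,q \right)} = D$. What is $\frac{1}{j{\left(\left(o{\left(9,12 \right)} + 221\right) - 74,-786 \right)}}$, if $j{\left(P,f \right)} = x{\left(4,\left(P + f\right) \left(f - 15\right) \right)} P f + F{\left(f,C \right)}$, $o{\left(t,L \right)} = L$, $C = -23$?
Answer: $- \frac{1}{500682} \approx -1.9973 \cdot 10^{-6}$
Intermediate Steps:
$j{\left(P,f \right)} = f + 4 P f$ ($j{\left(P,f \right)} = 4 P f + f = f + 4 P f$)
$\frac{1}{j{\left(\left(o{\left(9,12 \right)} + 221\right) - 74,-786 \right)}} = \frac{1}{\left(-786\right) \left(1 + 4 \left(\left(12 + 221\right) - 74\right)\right)} = \frac{1}{\left(-786\right) \left(1 + 4 \left(233 - 74\right)\right)} = \frac{1}{\left(-786\right) \left(1 + 4 \cdot 159\right)} = \frac{1}{\left(-786\right) \left(1 + 636\right)} = \frac{1}{\left(-786\right) 637} = \frac{1}{-500682} = - \frac{1}{500682}$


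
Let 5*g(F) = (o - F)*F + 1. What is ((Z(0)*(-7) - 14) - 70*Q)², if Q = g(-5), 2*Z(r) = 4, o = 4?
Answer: 345744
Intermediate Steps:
Z(r) = 2 (Z(r) = (½)*4 = 2)
g(F) = ⅕ + F*(4 - F)/5 (g(F) = ((4 - F)*F + 1)/5 = (F*(4 - F) + 1)/5 = (1 + F*(4 - F))/5 = ⅕ + F*(4 - F)/5)
Q = -44/5 (Q = ⅕ - ⅕*(-5)² + (⅘)*(-5) = ⅕ - ⅕*25 - 4 = ⅕ - 5 - 4 = -44/5 ≈ -8.8000)
((Z(0)*(-7) - 14) - 70*Q)² = ((2*(-7) - 14) - 70*(-44/5))² = ((-14 - 14) + 616)² = (-28 + 616)² = 588² = 345744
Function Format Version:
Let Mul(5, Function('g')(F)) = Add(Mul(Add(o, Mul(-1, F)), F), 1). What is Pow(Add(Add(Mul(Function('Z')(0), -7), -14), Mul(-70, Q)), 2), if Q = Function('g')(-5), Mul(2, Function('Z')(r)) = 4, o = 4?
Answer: 345744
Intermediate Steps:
Function('Z')(r) = 2 (Function('Z')(r) = Mul(Rational(1, 2), 4) = 2)
Function('g')(F) = Add(Rational(1, 5), Mul(Rational(1, 5), F, Add(4, Mul(-1, F)))) (Function('g')(F) = Mul(Rational(1, 5), Add(Mul(Add(4, Mul(-1, F)), F), 1)) = Mul(Rational(1, 5), Add(Mul(F, Add(4, Mul(-1, F))), 1)) = Mul(Rational(1, 5), Add(1, Mul(F, Add(4, Mul(-1, F))))) = Add(Rational(1, 5), Mul(Rational(1, 5), F, Add(4, Mul(-1, F)))))
Q = Rational(-44, 5) (Q = Add(Rational(1, 5), Mul(Rational(-1, 5), Pow(-5, 2)), Mul(Rational(4, 5), -5)) = Add(Rational(1, 5), Mul(Rational(-1, 5), 25), -4) = Add(Rational(1, 5), -5, -4) = Rational(-44, 5) ≈ -8.8000)
Pow(Add(Add(Mul(Function('Z')(0), -7), -14), Mul(-70, Q)), 2) = Pow(Add(Add(Mul(2, -7), -14), Mul(-70, Rational(-44, 5))), 2) = Pow(Add(Add(-14, -14), 616), 2) = Pow(Add(-28, 616), 2) = Pow(588, 2) = 345744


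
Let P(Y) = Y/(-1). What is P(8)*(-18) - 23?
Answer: 121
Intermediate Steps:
P(Y) = -Y (P(Y) = Y*(-1) = -Y)
P(8)*(-18) - 23 = -1*8*(-18) - 23 = -8*(-18) - 23 = 144 - 23 = 121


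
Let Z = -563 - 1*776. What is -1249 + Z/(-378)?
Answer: -470783/378 ≈ -1245.5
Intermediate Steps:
Z = -1339 (Z = -563 - 776 = -1339)
-1249 + Z/(-378) = -1249 - 1339/(-378) = -1249 - 1/378*(-1339) = -1249 + 1339/378 = -470783/378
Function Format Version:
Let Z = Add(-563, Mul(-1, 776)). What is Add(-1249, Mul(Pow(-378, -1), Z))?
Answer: Rational(-470783, 378) ≈ -1245.5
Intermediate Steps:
Z = -1339 (Z = Add(-563, -776) = -1339)
Add(-1249, Mul(Pow(-378, -1), Z)) = Add(-1249, Mul(Pow(-378, -1), -1339)) = Add(-1249, Mul(Rational(-1, 378), -1339)) = Add(-1249, Rational(1339, 378)) = Rational(-470783, 378)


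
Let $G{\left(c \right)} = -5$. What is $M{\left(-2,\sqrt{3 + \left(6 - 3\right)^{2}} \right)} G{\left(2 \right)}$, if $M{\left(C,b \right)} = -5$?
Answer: $25$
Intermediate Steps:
$M{\left(-2,\sqrt{3 + \left(6 - 3\right)^{2}} \right)} G{\left(2 \right)} = \left(-5\right) \left(-5\right) = 25$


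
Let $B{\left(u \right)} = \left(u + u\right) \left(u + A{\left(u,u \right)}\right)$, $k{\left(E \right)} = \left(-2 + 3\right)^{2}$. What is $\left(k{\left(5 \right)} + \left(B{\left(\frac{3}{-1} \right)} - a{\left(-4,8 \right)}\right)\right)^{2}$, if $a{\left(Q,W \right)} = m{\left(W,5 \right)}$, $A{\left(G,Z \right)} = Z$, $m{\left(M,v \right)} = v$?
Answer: $1024$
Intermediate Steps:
$a{\left(Q,W \right)} = 5$
$k{\left(E \right)} = 1$ ($k{\left(E \right)} = 1^{2} = 1$)
$B{\left(u \right)} = 4 u^{2}$ ($B{\left(u \right)} = \left(u + u\right) \left(u + u\right) = 2 u 2 u = 4 u^{2}$)
$\left(k{\left(5 \right)} + \left(B{\left(\frac{3}{-1} \right)} - a{\left(-4,8 \right)}\right)\right)^{2} = \left(1 + \left(4 \left(\frac{3}{-1}\right)^{2} - 5\right)\right)^{2} = \left(1 - \left(5 - 4 \left(3 \left(-1\right)\right)^{2}\right)\right)^{2} = \left(1 - \left(5 - 4 \left(-3\right)^{2}\right)\right)^{2} = \left(1 + \left(4 \cdot 9 - 5\right)\right)^{2} = \left(1 + \left(36 - 5\right)\right)^{2} = \left(1 + 31\right)^{2} = 32^{2} = 1024$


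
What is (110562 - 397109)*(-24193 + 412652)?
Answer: -111311761073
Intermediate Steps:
(110562 - 397109)*(-24193 + 412652) = -286547*388459 = -111311761073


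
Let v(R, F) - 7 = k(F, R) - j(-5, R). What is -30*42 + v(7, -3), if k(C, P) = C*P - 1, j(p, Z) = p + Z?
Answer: -1277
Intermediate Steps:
j(p, Z) = Z + p
k(C, P) = -1 + C*P
v(R, F) = 11 - R + F*R (v(R, F) = 7 + ((-1 + F*R) - (R - 5)) = 7 + ((-1 + F*R) - (-5 + R)) = 7 + ((-1 + F*R) + (5 - R)) = 7 + (4 - R + F*R) = 11 - R + F*R)
-30*42 + v(7, -3) = -30*42 + (11 - 1*7 - 3*7) = -1260 + (11 - 7 - 21) = -1260 - 17 = -1277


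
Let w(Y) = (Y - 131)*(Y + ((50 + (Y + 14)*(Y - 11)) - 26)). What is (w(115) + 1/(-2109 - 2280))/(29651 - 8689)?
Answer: -951886321/92002218 ≈ -10.346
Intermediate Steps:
w(Y) = (-131 + Y)*(24 + Y + (-11 + Y)*(14 + Y)) (w(Y) = (-131 + Y)*(Y + ((50 + (14 + Y)*(-11 + Y)) - 26)) = (-131 + Y)*(Y + ((50 + (-11 + Y)*(14 + Y)) - 26)) = (-131 + Y)*(Y + (24 + (-11 + Y)*(14 + Y))) = (-131 + Y)*(24 + Y + (-11 + Y)*(14 + Y)))
(w(115) + 1/(-2109 - 2280))/(29651 - 8689) = ((17030 + 115³ - 654*115 - 127*115²) + 1/(-2109 - 2280))/(29651 - 8689) = ((17030 + 1520875 - 75210 - 127*13225) + 1/(-4389))/20962 = ((17030 + 1520875 - 75210 - 1679575) - 1/4389)*(1/20962) = (-216880 - 1/4389)*(1/20962) = -951886321/4389*1/20962 = -951886321/92002218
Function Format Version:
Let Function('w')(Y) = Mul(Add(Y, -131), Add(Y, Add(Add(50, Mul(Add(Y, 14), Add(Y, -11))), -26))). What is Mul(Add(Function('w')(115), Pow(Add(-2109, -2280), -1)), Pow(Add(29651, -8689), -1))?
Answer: Rational(-951886321, 92002218) ≈ -10.346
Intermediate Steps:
Function('w')(Y) = Mul(Add(-131, Y), Add(24, Y, Mul(Add(-11, Y), Add(14, Y)))) (Function('w')(Y) = Mul(Add(-131, Y), Add(Y, Add(Add(50, Mul(Add(14, Y), Add(-11, Y))), -26))) = Mul(Add(-131, Y), Add(Y, Add(Add(50, Mul(Add(-11, Y), Add(14, Y))), -26))) = Mul(Add(-131, Y), Add(Y, Add(24, Mul(Add(-11, Y), Add(14, Y))))) = Mul(Add(-131, Y), Add(24, Y, Mul(Add(-11, Y), Add(14, Y)))))
Mul(Add(Function('w')(115), Pow(Add(-2109, -2280), -1)), Pow(Add(29651, -8689), -1)) = Mul(Add(Add(17030, Pow(115, 3), Mul(-654, 115), Mul(-127, Pow(115, 2))), Pow(Add(-2109, -2280), -1)), Pow(Add(29651, -8689), -1)) = Mul(Add(Add(17030, 1520875, -75210, Mul(-127, 13225)), Pow(-4389, -1)), Pow(20962, -1)) = Mul(Add(Add(17030, 1520875, -75210, -1679575), Rational(-1, 4389)), Rational(1, 20962)) = Mul(Add(-216880, Rational(-1, 4389)), Rational(1, 20962)) = Mul(Rational(-951886321, 4389), Rational(1, 20962)) = Rational(-951886321, 92002218)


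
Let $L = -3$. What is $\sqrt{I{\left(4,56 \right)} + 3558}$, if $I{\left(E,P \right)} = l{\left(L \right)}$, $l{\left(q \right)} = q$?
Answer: $3 \sqrt{395} \approx 59.624$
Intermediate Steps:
$I{\left(E,P \right)} = -3$
$\sqrt{I{\left(4,56 \right)} + 3558} = \sqrt{-3 + 3558} = \sqrt{3555} = 3 \sqrt{395}$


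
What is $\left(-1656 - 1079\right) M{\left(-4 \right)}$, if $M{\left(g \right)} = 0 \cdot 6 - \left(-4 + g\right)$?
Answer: $-21880$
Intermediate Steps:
$M{\left(g \right)} = 4 - g$ ($M{\left(g \right)} = 0 - \left(-4 + g\right) = 4 - g$)
$\left(-1656 - 1079\right) M{\left(-4 \right)} = \left(-1656 - 1079\right) \left(4 - -4\right) = - 2735 \left(4 + 4\right) = \left(-2735\right) 8 = -21880$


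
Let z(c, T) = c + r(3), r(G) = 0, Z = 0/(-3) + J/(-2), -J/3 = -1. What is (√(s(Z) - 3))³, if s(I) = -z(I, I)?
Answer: -3*I*√6/4 ≈ -1.8371*I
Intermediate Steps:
J = 3 (J = -3*(-1) = 3)
Z = -3/2 (Z = 0/(-3) + 3/(-2) = 0*(-⅓) + 3*(-½) = 0 - 3/2 = -3/2 ≈ -1.5000)
z(c, T) = c (z(c, T) = c + 0 = c)
s(I) = -I
(√(s(Z) - 3))³ = (√(-1*(-3/2) - 3))³ = (√(3/2 - 3))³ = (√(-3/2))³ = (I*√6/2)³ = -3*I*√6/4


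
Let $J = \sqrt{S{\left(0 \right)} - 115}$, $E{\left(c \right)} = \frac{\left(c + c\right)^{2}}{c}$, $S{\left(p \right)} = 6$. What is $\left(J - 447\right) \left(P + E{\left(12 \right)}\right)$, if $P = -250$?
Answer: $90294 - 202 i \sqrt{109} \approx 90294.0 - 2108.9 i$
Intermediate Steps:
$E{\left(c \right)} = 4 c$ ($E{\left(c \right)} = \frac{\left(2 c\right)^{2}}{c} = \frac{4 c^{2}}{c} = 4 c$)
$J = i \sqrt{109}$ ($J = \sqrt{6 - 115} = \sqrt{-109} = i \sqrt{109} \approx 10.44 i$)
$\left(J - 447\right) \left(P + E{\left(12 \right)}\right) = \left(i \sqrt{109} - 447\right) \left(-250 + 4 \cdot 12\right) = \left(-447 + i \sqrt{109}\right) \left(-250 + 48\right) = \left(-447 + i \sqrt{109}\right) \left(-202\right) = 90294 - 202 i \sqrt{109}$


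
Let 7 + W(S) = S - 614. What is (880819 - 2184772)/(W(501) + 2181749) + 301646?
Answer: 658078357381/2181629 ≈ 3.0165e+5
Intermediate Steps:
W(S) = -621 + S (W(S) = -7 + (S - 614) = -7 + (-614 + S) = -621 + S)
(880819 - 2184772)/(W(501) + 2181749) + 301646 = (880819 - 2184772)/((-621 + 501) + 2181749) + 301646 = -1303953/(-120 + 2181749) + 301646 = -1303953/2181629 + 301646 = 658078357381/2181629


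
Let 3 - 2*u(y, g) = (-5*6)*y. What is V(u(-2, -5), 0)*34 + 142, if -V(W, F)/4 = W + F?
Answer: 4018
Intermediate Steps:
u(y, g) = 3/2 + 15*y (u(y, g) = 3/2 - (-5*6)*y/2 = 3/2 - (-15)*y = 3/2 + 15*y)
V(W, F) = -4*F - 4*W (V(W, F) = -4*(W + F) = -4*(F + W) = -4*F - 4*W)
V(u(-2, -5), 0)*34 + 142 = (-4*0 - 4*(3/2 + 15*(-2)))*34 + 142 = (0 - 4*(3/2 - 30))*34 + 142 = (0 - 4*(-57/2))*34 + 142 = (0 + 114)*34 + 142 = 114*34 + 142 = 3876 + 142 = 4018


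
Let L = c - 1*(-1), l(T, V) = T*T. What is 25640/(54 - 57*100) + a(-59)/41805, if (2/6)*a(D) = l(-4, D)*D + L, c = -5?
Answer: -60440968/13112835 ≈ -4.6093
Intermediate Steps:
l(T, V) = T²
L = -4 (L = -5 - 1*(-1) = -5 + 1 = -4)
a(D) = -12 + 48*D (a(D) = 3*((-4)²*D - 4) = 3*(16*D - 4) = 3*(-4 + 16*D) = -12 + 48*D)
25640/(54 - 57*100) + a(-59)/41805 = 25640/(54 - 57*100) + (-12 + 48*(-59))/41805 = 25640/(54 - 5700) + (-12 - 2832)*(1/41805) = 25640/(-5646) - 2844*1/41805 = 25640*(-1/5646) - 316/4645 = -12820/2823 - 316/4645 = -60440968/13112835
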